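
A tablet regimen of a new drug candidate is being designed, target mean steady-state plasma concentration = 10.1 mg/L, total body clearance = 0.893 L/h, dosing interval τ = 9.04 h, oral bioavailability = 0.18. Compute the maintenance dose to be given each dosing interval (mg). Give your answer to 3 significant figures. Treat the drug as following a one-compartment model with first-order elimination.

At steady state, F × (Dose/τ) = Css × CL.
Dose = Css × CL × τ / F = 10.1 × 0.8930 × 9.04 / 0.18 = 453.0 mg

453 mg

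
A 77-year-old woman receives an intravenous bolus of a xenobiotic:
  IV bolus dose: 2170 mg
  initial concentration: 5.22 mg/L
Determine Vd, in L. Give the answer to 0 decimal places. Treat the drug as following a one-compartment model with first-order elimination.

416 L

Vd = Dose / C₀ = 2170 / 5.22 = 415.7 L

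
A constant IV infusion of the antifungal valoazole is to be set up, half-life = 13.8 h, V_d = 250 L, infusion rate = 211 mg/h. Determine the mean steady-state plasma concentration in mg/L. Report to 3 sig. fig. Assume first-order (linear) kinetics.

k = ln2 / t½ = 0.693147 / 13.8 = 0.05023 h⁻¹
CL = k × Vd = 0.05023 × 250 = 12.56 L/h
At steady state Css = R₀ / CL = 211 / 12.56 = 16.80 mg/L

16.8 mg/L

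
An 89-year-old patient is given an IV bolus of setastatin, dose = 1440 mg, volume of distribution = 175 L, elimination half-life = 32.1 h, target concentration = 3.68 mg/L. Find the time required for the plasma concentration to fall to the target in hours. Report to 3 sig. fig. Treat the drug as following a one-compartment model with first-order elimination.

37.3 h

C₀ = Dose / Vd = 1440 / 175 = 8.229 mg/L
k = ln2 / t½ = 0.693147 / 32.1 = 0.02159 h⁻¹
t = ln(C₀ / C) / k = ln(8.229 / 3.68) / 0.02159
  = ln(2.236) / 0.02159 = 0.8047 / 0.02159 = 37.27 h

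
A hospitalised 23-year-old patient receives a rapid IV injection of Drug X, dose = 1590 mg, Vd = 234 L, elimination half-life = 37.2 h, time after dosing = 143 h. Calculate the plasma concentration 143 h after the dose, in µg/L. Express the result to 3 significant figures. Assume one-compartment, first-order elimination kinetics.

C₀ = Dose / Vd = 1590 / 234 = 6.795 mg/L
k = ln2 / t½ = 0.693147 / 37.2 = 0.01863 h⁻¹
C = C₀ · e^(−k·t) = 6.795 × e^(−0.01863 × 143)
  = 6.795 × 0.06966 = 0.4733 mg/L
Convert: 0.4733 mg/L × 1000 = 473.3 µg/L

473 µg/L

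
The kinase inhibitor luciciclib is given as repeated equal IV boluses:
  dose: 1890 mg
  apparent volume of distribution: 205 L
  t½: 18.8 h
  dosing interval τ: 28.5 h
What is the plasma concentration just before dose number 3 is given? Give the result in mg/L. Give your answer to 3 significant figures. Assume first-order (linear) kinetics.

4.35 mg/L

C₀ per dose = Dose / Vd = 1890 / 205 = 9.220 mg/L
k = ln2 / t½ = 0.693147 / 18.8 = 0.03687 h⁻¹
Fraction remaining after one interval: r = e^(−kτ) = e^(−0.03687 × 28.5) = 0.3497
Before dose 3, 2 doses have been given (aged 1τ, 2τ).
C_trough = C₀ × (r + r²) = 9.220 × (0.3497 + 0.1223) = 4.352 mg/L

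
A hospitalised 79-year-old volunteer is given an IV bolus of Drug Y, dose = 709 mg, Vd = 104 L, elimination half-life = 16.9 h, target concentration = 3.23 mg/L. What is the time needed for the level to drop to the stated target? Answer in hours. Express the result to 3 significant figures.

18.2 h

C₀ = Dose / Vd = 709.0 / 104 = 6.817 mg/L
k = ln2 / t½ = 0.693147 / 16.9 = 0.04101 h⁻¹
t = ln(C₀ / C) / k = ln(6.817 / 3.23) / 0.04101
  = ln(2.111) / 0.04101 = 0.7472 / 0.04101 = 18.22 h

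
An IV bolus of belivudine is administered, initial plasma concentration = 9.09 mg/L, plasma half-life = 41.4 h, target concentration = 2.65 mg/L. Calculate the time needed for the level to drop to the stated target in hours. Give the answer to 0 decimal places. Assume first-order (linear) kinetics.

74 h

k = ln2 / t½ = 0.693147 / 41.4 = 0.01674 h⁻¹
t = ln(C₀ / C) / k = ln(9.090 / 2.65) / 0.01674
  = ln(3.430) / 0.01674 = 1.233 / 0.01674 = 73.66 h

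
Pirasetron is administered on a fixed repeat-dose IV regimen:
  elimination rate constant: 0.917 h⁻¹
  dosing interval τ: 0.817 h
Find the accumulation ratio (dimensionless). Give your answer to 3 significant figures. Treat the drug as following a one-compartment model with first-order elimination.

1.90

e^(−kτ) = e^(−0.9170 × 0.817) = 0.4727
Accumulation ratio R = 1 / (1 − e^(−kτ)) = 1 / (1 − 0.4727) = 1.896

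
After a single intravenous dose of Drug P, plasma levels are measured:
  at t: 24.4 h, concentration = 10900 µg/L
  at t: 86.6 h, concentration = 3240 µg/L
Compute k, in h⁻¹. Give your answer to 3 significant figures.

0.0195 h⁻¹

k = ln(C₁/C₂) / (t₂ − t₁) = ln(10900/3240) / (86.6 − 24.4)
  = 1.213 / 62.20 = 0.01950 h⁻¹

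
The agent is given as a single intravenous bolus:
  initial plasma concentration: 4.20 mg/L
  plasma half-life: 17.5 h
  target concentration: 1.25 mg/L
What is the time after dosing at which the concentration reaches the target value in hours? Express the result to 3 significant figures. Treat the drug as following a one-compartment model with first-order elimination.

k = ln2 / t½ = 0.693147 / 17.5 = 0.03961 h⁻¹
t = ln(C₀ / C) / k = ln(4.200 / 1.25) / 0.03961
  = ln(3.360) / 0.03961 = 1.212 / 0.03961 = 30.60 h

30.6 h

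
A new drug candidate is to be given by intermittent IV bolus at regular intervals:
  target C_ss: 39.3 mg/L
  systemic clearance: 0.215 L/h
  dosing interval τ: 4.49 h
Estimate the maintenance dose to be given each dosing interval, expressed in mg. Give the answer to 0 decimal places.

At steady state, Dose/τ = Css × CL.
Dose = Css × CL × τ = 39.3 × 0.2150 × 4.49 = 37.94 mg

38 mg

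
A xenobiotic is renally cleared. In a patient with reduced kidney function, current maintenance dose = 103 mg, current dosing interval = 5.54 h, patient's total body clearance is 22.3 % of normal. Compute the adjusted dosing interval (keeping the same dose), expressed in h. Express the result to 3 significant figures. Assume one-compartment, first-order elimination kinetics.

24.8 h

To keep the same average steady-state level, dosing rate must scale with clearance.
CL ratio = 22.3 / 100 = 0.2230
New interval (same dose) = 5.54 / 0.2230 = 24.84 h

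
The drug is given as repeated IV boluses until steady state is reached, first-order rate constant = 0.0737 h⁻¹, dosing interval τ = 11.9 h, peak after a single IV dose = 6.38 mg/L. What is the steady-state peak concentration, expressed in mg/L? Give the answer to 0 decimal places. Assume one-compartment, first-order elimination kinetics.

11 mg/L

e^(−kτ) = e^(−0.07370 × 11.9) = 0.4160
Accumulation ratio R = 1 / (1 − e^(−kτ)) = 1 / (1 − 0.4160) = 1.712
Steady-state peak = C₀ × R = 6.38 × 1.712 = 10.92 mg/L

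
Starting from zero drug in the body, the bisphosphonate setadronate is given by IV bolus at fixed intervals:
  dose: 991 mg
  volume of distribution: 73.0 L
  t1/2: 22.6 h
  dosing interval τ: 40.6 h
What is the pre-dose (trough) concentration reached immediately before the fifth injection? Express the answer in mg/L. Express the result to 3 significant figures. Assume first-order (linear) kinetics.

C₀ per dose = Dose / Vd = 991 / 73.0 = 13.58 mg/L
k = ln2 / t½ = 0.693147 / 22.6 = 0.03067 h⁻¹
Fraction remaining after one interval: r = e^(−kτ) = e^(−0.03067 × 40.6) = 0.2879
Before dose 5, 4 doses have been given (aged 1τ, 2τ, 3τ, 4τ).
C_trough = C₀ × (r + r² + … + r^4) = C₀ × r(1−r^4)/(1−r)
        = 13.58 × 0.2879 × (1 − 0.006870) / (1 − 0.2879) = 5.453 mg/L

5.45 mg/L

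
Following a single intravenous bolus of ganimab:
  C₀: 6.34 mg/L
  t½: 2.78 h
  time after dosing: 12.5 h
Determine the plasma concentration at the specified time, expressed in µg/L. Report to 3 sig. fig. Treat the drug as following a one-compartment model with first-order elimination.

281 µg/L

k = ln2 / t½ = 0.693147 / 2.78 = 0.2493 h⁻¹
C = C₀ · e^(−k·t) = 6.340 × e^(−0.2493 × 12.5)
  = 6.340 × 0.04432 = 0.2810 mg/L
Convert: 0.2810 mg/L × 1000 = 281.0 µg/L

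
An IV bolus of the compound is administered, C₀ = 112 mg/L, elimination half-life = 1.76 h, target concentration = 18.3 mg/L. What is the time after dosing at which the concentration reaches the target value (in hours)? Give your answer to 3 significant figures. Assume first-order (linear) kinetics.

k = ln2 / t½ = 0.693147 / 1.76 = 0.3938 h⁻¹
t = ln(C₀ / C) / k = ln(112.0 / 18.3) / 0.3938
  = ln(6.120) / 0.3938 = 1.812 / 0.3938 = 4.601 h

4.60 h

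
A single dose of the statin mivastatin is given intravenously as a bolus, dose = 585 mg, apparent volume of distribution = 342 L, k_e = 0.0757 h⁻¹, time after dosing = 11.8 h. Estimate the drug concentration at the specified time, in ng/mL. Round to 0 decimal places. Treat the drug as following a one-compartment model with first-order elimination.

700 ng/mL

C₀ = Dose / Vd = 585.0 / 342 = 1.711 mg/L
C = C₀ · e^(−k·t) = 1.711 × e^(−0.07570 × 11.8)
  = 1.711 × 0.4093 = 0.7003 mg/L
Convert: 0.7003 mg/L × 1000 = 700.3 ng/mL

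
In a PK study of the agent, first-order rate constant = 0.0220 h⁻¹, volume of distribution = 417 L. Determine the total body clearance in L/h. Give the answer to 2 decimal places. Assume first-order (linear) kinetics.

CL = k × Vd = 0.0220 × 417 = 9.174 L/h

9.17 L/h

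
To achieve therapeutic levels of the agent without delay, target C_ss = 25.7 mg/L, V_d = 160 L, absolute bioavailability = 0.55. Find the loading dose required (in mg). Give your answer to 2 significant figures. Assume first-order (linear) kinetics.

7500 mg

LD = Css × Vd / F = 25.7 × 160 / 0.55 = 7476 mg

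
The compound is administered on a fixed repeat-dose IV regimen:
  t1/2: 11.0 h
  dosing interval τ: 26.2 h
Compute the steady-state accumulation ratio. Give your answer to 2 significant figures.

1.2

k = ln2 / t½ = 0.693147 / 11.0 = 0.06301 h⁻¹
e^(−kτ) = e^(−0.06301 × 26.2) = 0.1919
Accumulation ratio R = 1 / (1 − e^(−kτ)) = 1 / (1 − 0.1919) = 1.237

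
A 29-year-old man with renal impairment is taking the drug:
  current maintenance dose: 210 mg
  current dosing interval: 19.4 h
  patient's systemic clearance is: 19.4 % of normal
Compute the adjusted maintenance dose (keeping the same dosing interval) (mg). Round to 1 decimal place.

To keep the same average steady-state level, dosing rate must scale with clearance.
CL ratio = 19.4 / 100 = 0.1940
New dose (same interval) = 210 × 0.1940 = 40.74 mg

40.7 mg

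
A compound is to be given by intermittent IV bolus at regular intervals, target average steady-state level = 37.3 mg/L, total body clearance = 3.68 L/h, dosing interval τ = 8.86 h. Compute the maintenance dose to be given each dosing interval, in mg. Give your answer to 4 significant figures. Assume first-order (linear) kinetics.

1216 mg

At steady state, Dose/τ = Css × CL.
Dose = Css × CL × τ = 37.3 × 3.680 × 8.86 = 1216 mg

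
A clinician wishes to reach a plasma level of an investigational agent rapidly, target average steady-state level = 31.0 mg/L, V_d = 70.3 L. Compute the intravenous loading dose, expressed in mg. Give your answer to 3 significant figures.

2180 mg

LD = Css × Vd = 31.0 × 70.3 = 2179 mg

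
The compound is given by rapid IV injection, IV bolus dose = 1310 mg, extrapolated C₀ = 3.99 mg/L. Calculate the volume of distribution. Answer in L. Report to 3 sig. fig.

Vd = Dose / C₀ = 1310 / 3.99 = 328.3 L

328 L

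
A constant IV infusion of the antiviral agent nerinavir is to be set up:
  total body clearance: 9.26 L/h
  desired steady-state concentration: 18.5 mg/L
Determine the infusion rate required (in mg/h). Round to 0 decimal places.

171 mg/h

At steady state, infusion rate R₀ = Css × CL = 18.5 × 9.260 = 171.3 mg/h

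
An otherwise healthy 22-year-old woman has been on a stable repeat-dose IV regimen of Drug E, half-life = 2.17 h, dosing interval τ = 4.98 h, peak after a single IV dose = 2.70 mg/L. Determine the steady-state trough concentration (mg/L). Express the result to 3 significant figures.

0.691 mg/L

k = ln2 / t½ = 0.693147 / 2.17 = 0.3194 h⁻¹
e^(−kτ) = e^(−0.3194 × 4.98) = 0.2038
Accumulation ratio R = 1 / (1 − e^(−kτ)) = 1 / (1 − 0.2038) = 1.256
Steady-state trough = C₀ × R × e^(−kτ) = 2.70 × 1.256 × 0.2038 = 0.6911 mg/L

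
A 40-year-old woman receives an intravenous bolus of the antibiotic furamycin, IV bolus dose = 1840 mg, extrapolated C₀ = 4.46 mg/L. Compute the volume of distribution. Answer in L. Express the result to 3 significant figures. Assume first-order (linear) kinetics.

413 L

Vd = Dose / C₀ = 1840 / 4.46 = 412.6 L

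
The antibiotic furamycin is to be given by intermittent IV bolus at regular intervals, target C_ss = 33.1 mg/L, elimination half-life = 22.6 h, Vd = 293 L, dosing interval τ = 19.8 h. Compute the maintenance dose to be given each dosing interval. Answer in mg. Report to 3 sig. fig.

k = ln2 / t½ = 0.693147 / 22.6 = 0.03067 h⁻¹
CL = k × Vd = 0.03067 × 293 = 8.986 L/h
At steady state, Dose/τ = Css × CL.
Dose = Css × CL × τ = 33.1 × 8.986 × 19.8 = 5889 mg

5890 mg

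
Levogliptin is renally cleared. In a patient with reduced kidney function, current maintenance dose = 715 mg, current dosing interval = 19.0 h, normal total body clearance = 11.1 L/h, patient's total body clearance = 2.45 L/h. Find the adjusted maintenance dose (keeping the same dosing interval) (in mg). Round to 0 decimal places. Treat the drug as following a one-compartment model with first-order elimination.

158 mg

To keep the same average steady-state level, dosing rate must scale with clearance.
CL ratio = 2.45 / 11.1 = 0.2207
New dose (same interval) = 715 × 0.2207 = 157.8 mg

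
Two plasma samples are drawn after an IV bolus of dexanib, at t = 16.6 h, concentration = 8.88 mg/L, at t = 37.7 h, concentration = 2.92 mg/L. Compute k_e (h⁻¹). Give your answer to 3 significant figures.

0.0527 h⁻¹

k = ln(C₁/C₂) / (t₂ − t₁) = ln(8.88/2.92) / (37.7 − 16.6)
  = 1.112 / 21.10 = 0.05270 h⁻¹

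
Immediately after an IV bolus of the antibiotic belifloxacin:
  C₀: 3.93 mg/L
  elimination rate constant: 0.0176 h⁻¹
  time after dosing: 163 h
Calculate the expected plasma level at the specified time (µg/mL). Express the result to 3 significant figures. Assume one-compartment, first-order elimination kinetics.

C = C₀ · e^(−k·t) = 3.930 × e^(−0.01760 × 163)
  = 3.930 × 0.05677 = 0.2231 mg/L
(0.2231 mg/L = 0.2231 µg/mL)

0.223 µg/mL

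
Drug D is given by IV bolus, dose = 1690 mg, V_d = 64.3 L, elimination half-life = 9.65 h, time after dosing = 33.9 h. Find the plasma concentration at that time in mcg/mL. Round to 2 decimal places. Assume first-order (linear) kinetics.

2.30 mcg/mL

C₀ = Dose / Vd = 1690 / 64.3 = 26.28 mg/L
k = ln2 / t½ = 0.693147 / 9.65 = 0.07183 h⁻¹
C = C₀ · e^(−k·t) = 26.28 × e^(−0.07183 × 33.9)
  = 26.28 × 0.08759 = 2.302 mg/L
(2.302 mg/L = 2.302 mcg/mL)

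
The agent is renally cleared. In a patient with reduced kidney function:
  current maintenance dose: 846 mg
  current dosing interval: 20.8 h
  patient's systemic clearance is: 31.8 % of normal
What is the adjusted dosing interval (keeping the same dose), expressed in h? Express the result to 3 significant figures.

65.4 h

To keep the same average steady-state level, dosing rate must scale with clearance.
CL ratio = 31.8 / 100 = 0.3180
New interval (same dose) = 20.8 / 0.3180 = 65.41 h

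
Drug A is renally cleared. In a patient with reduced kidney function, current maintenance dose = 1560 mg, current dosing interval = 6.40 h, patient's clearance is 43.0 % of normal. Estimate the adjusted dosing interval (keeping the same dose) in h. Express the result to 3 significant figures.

To keep the same average steady-state level, dosing rate must scale with clearance.
CL ratio = 43.0 / 100 = 0.4300
New interval (same dose) = 6.40 / 0.4300 = 14.88 h

14.9 h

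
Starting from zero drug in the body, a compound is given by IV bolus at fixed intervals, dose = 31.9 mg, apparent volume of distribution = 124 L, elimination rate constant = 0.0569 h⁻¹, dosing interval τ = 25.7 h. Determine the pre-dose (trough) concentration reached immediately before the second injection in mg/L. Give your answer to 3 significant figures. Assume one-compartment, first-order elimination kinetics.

C₀ per dose = Dose / Vd = 31.9 / 124 = 0.2573 mg/L
Fraction remaining after one interval: r = e^(−kτ) = e^(−0.05690 × 25.7) = 0.2317
Before dose 2, 1 dose has been given (aged 1τ).
C_trough = C₀ × r = 0.2573 × 0.2317 = 0.05962 mg/L

0.0596 mg/L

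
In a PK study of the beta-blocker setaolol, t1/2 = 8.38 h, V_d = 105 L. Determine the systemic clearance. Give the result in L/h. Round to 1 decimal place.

8.7 L/h

k = ln2 / t½ = 0.693147 / 8.38 = 0.08271 h⁻¹
CL = k × Vd = 0.08271 × 105 = 8.685 L/h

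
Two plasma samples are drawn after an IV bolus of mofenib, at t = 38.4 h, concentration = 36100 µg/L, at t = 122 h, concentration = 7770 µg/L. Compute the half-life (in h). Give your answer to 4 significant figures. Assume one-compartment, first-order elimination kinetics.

k = ln(C₁/C₂) / (t₂ − t₁) = ln(36100/7770) / (122 − 38.4)
  = 1.536 / 83.60 = 0.01837 h⁻¹
t½ = ln2 / k = 0.693147 / 0.01837 = 37.73 h

37.73 h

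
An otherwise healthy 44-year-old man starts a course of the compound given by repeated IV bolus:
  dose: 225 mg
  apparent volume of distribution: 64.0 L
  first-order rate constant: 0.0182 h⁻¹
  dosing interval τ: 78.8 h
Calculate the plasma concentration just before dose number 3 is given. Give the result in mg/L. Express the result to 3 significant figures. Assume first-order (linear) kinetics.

C₀ per dose = Dose / Vd = 225 / 64.0 = 3.516 mg/L
Fraction remaining after one interval: r = e^(−kτ) = e^(−0.01820 × 78.8) = 0.2383
Before dose 3, 2 doses have been given (aged 1τ, 2τ).
C_trough = C₀ × (r + r²) = 3.516 × (0.2383 + 0.05679) = 1.038 mg/L

1.04 mg/L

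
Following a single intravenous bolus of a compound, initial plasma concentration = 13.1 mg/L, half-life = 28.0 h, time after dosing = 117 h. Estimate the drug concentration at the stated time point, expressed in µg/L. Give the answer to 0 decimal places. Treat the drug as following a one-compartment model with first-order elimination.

723 µg/L

k = ln2 / t½ = 0.693147 / 28.0 = 0.02476 h⁻¹
C = C₀ · e^(−k·t) = 13.10 × e^(−0.02476 × 117)
  = 13.10 × 0.05519 = 0.7230 mg/L
Convert: 0.7230 mg/L × 1000 = 723.0 µg/L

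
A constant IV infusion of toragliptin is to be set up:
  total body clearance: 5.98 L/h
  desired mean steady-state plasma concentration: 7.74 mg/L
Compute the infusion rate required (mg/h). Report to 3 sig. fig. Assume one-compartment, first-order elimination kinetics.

At steady state, infusion rate R₀ = Css × CL = 7.74 × 5.980 = 46.29 mg/h

46.3 mg/h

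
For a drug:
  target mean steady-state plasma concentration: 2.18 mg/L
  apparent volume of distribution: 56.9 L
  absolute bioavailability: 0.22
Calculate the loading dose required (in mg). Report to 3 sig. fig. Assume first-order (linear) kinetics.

LD = Css × Vd / F = 2.18 × 56.9 / 0.22 = 563.8 mg

564 mg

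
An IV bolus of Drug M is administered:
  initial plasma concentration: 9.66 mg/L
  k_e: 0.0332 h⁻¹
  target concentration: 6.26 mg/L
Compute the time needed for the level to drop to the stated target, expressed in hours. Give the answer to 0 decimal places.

13 h

t = ln(C₀ / C) / k = ln(9.660 / 6.26) / 0.03320
  = ln(1.543) / 0.03320 = 0.4337 / 0.03320 = 13.06 h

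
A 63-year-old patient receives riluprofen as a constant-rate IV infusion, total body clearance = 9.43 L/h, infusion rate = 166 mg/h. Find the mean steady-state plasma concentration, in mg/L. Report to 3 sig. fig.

At steady state Css = R₀ / CL = 166 / 9.430 = 17.60 mg/L

17.6 mg/L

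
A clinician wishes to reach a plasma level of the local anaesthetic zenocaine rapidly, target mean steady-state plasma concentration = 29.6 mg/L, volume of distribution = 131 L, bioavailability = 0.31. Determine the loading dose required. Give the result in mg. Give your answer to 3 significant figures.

LD = Css × Vd / F = 29.6 × 131 / 0.31 = 12510 mg

12500 mg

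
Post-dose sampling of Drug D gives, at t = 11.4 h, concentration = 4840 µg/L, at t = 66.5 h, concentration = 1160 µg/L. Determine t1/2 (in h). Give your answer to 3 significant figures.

26.7 h

k = ln(C₁/C₂) / (t₂ − t₁) = ln(4840/1160) / (66.5 − 11.4)
  = 1.428 / 55.10 = 0.02592 h⁻¹
t½ = ln2 / k = 0.693147 / 0.02592 = 26.74 h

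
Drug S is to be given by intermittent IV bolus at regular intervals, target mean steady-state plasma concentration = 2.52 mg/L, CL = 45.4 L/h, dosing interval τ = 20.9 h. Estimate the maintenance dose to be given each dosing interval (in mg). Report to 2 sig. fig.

2400 mg

At steady state, Dose/τ = Css × CL.
Dose = Css × CL × τ = 2.52 × 45.40 × 20.9 = 2391 mg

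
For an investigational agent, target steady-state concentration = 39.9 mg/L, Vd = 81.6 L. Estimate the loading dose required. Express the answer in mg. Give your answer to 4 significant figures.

3256 mg

LD = Css × Vd = 39.9 × 81.6 = 3256 mg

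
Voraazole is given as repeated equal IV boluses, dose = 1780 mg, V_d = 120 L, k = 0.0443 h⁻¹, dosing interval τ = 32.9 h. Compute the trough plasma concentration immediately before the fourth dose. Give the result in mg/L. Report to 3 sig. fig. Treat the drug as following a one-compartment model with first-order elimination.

C₀ per dose = Dose / Vd = 1780 / 120 = 14.83 mg/L
Fraction remaining after one interval: r = e^(−kτ) = e^(−0.04430 × 32.9) = 0.2328
Before dose 4, 3 doses have been given (aged 1τ, 2τ, 3τ).
C_trough = C₀ × (r + r² + … + r^3) = C₀ × r(1−r^3)/(1−r)
        = 14.83 × 0.2328 × (1 − 0.01262) / (1 − 0.2328) = 4.443 mg/L

4.44 mg/L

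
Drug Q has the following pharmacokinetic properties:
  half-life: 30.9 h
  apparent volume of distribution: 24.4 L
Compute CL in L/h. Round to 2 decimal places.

0.55 L/h

k = ln2 / t½ = 0.693147 / 30.9 = 0.02243 h⁻¹
CL = k × Vd = 0.02243 × 24.4 = 0.5473 L/h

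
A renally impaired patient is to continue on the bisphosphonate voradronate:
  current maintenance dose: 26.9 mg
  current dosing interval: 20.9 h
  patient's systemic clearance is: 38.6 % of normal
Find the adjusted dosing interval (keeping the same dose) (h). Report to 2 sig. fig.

To keep the same average steady-state level, dosing rate must scale with clearance.
CL ratio = 38.6 / 100 = 0.3860
New interval (same dose) = 20.9 / 0.3860 = 54.15 h

54 h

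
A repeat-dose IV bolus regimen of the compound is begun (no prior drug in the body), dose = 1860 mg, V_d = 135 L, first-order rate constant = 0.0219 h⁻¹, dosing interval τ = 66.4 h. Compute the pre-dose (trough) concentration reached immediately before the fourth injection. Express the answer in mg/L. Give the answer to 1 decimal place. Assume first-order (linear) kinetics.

4.1 mg/L

C₀ per dose = Dose / Vd = 1860 / 135 = 13.78 mg/L
Fraction remaining after one interval: r = e^(−kτ) = e^(−0.02190 × 66.4) = 0.2336
Before dose 4, 3 doses have been given (aged 1τ, 2τ, 3τ).
C_trough = C₀ × (r + r² + … + r^3) = C₀ × r(1−r^3)/(1−r)
        = 13.78 × 0.2336 × (1 − 0.01275) / (1 − 0.2336) = 4.147 mg/L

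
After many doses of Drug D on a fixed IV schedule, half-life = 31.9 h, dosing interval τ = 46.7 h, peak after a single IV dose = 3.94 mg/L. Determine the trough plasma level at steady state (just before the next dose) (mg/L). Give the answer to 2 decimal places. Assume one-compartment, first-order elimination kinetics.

2.24 mg/L

k = ln2 / t½ = 0.693147 / 31.9 = 0.02173 h⁻¹
e^(−kτ) = e^(−0.02173 × 46.7) = 0.3625
Accumulation ratio R = 1 / (1 − e^(−kτ)) = 1 / (1 − 0.3625) = 1.569
Steady-state trough = C₀ × R × e^(−kτ) = 3.94 × 1.569 × 0.3625 = 2.241 mg/L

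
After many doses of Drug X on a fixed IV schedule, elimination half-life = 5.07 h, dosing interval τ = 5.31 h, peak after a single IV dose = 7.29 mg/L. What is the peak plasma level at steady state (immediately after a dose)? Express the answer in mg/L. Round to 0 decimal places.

14 mg/L

k = ln2 / t½ = 0.693147 / 5.07 = 0.1367 h⁻¹
e^(−kτ) = e^(−0.1367 × 5.31) = 0.4839
Accumulation ratio R = 1 / (1 − e^(−kτ)) = 1 / (1 − 0.4839) = 1.938
Steady-state peak = C₀ × R = 7.29 × 1.938 = 14.13 mg/L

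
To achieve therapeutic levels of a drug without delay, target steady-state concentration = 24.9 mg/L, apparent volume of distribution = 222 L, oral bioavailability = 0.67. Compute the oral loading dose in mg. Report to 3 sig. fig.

LD = Css × Vd / F = 24.9 × 222 / 0.67 = 8250 mg

8250 mg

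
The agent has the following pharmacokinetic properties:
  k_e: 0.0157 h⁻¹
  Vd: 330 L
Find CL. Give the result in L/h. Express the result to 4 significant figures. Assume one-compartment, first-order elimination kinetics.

CL = k × Vd = 0.0157 × 330 = 5.181 L/h

5.181 L/h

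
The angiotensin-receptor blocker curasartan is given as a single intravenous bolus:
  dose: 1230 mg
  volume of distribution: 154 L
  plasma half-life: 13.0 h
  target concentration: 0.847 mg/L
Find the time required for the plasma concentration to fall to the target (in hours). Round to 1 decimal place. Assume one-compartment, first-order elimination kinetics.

42.1 h

C₀ = Dose / Vd = 1230 / 154 = 7.987 mg/L
k = ln2 / t½ = 0.693147 / 13.0 = 0.05332 h⁻¹
t = ln(C₀ / C) / k = ln(7.987 / 0.847) / 0.05332
  = ln(9.430) / 0.05332 = 2.244 / 0.05332 = 42.09 h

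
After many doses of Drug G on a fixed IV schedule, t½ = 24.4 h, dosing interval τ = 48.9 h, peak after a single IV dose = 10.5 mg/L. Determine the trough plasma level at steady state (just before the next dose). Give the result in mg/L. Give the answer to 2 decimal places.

3.49 mg/L

k = ln2 / t½ = 0.693147 / 24.4 = 0.02841 h⁻¹
e^(−kτ) = e^(−0.02841 × 48.9) = 0.2493
Accumulation ratio R = 1 / (1 − e^(−kτ)) = 1 / (1 − 0.2493) = 1.332
Steady-state trough = C₀ × R × e^(−kτ) = 10.5 × 1.332 × 0.2493 = 3.487 mg/L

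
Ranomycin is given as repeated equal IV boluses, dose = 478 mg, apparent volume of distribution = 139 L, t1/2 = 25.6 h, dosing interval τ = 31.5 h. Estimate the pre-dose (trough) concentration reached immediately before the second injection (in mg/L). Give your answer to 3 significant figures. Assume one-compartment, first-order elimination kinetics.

1.47 mg/L

C₀ per dose = Dose / Vd = 478 / 139 = 3.439 mg/L
k = ln2 / t½ = 0.693147 / 25.6 = 0.02708 h⁻¹
Fraction remaining after one interval: r = e^(−kτ) = e^(−0.02708 × 31.5) = 0.4261
Before dose 2, 1 dose has been given (aged 1τ).
C_trough = C₀ × r = 3.439 × 0.4261 = 1.465 mg/L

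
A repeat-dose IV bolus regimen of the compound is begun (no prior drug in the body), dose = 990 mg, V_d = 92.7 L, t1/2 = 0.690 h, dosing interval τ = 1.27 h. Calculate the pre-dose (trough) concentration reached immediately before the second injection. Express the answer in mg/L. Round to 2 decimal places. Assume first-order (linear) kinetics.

2.98 mg/L

C₀ per dose = Dose / Vd = 990 / 92.7 = 10.68 mg/L
k = ln2 / t½ = 0.693147 / 0.690 = 1.005 h⁻¹
Fraction remaining after one interval: r = e^(−kτ) = e^(−1.005 × 1.27) = 0.2791
Before dose 2, 1 dose has been given (aged 1τ).
C_trough = C₀ × r = 10.68 × 0.2791 = 2.981 mg/L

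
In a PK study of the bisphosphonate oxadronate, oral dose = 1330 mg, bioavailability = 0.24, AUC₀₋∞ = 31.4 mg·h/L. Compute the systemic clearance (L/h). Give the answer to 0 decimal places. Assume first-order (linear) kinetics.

CL = F·Dose / AUC = 0.24 × 1330 / 31.4 = 10.17 L/h

10 L/h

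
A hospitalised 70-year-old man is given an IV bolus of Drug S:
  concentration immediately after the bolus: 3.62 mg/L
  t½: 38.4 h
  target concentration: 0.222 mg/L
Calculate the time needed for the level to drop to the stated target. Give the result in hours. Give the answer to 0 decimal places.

155 h

k = ln2 / t½ = 0.693147 / 38.4 = 0.01805 h⁻¹
t = ln(C₀ / C) / k = ln(3.620 / 0.222) / 0.01805
  = ln(16.31) / 0.01805 = 2.792 / 0.01805 = 154.7 h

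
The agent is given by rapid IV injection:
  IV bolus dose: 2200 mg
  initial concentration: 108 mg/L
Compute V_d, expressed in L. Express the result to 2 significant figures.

Vd = Dose / C₀ = 2200 / 108 = 20.37 L

20 L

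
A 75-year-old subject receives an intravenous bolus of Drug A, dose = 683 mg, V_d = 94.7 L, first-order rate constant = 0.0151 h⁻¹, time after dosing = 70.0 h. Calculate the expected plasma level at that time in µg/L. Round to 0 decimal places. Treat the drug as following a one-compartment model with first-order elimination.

2506 µg/L

C₀ = Dose / Vd = 683.0 / 94.7 = 7.212 mg/L
C = C₀ · e^(−k·t) = 7.212 × e^(−0.01510 × 70.0)
  = 7.212 × 0.3475 = 2.506 mg/L
Convert: 2.506 mg/L × 1000 = 2506 µg/L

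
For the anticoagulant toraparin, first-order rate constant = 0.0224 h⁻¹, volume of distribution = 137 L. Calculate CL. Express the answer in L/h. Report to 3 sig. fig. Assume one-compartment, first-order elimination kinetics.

CL = k × Vd = 0.0224 × 137 = 3.069 L/h

3.07 L/h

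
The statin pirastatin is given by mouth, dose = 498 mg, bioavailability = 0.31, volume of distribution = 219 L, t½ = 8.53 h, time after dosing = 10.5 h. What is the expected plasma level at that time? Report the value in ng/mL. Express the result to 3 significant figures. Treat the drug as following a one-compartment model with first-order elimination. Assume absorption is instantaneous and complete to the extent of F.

Amount reaching circulation = F × Dose = 0.31 × 498.0 = 154.4 mg
C₀ = F·Dose / Vd = 154.4 / 219 = 0.7050 mg/L
k = ln2 / t½ = 0.693147 / 8.53 = 0.08126 h⁻¹
C = C₀ · e^(−k·t) = 0.7050 × e^(−0.08126 × 10.5)
  = 0.7050 × 0.4260 = 0.3003 mg/L
Convert: 0.3003 mg/L × 1000 = 300.3 ng/mL

300 ng/mL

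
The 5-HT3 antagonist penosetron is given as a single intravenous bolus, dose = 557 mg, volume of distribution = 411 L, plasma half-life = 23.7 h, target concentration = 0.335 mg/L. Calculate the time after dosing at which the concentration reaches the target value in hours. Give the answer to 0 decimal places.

48 h

C₀ = Dose / Vd = 557.0 / 411 = 1.355 mg/L
k = ln2 / t½ = 0.693147 / 23.7 = 0.02925 h⁻¹
t = ln(C₀ / C) / k = ln(1.355 / 0.335) / 0.02925
  = ln(4.045) / 0.02925 = 1.397 / 0.02925 = 47.76 h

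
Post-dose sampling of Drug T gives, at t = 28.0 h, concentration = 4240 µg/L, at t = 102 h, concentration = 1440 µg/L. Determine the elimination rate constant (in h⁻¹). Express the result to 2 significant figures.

0.015 h⁻¹

k = ln(C₁/C₂) / (t₂ − t₁) = ln(4240/1440) / (102 − 28.0)
  = 1.080 / 74.00 = 0.01459 h⁻¹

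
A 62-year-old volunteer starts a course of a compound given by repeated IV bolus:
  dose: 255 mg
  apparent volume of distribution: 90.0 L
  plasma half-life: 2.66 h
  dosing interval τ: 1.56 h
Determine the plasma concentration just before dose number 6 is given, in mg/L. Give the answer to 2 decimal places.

4.91 mg/L

C₀ per dose = Dose / Vd = 255 / 90.0 = 2.833 mg/L
k = ln2 / t½ = 0.693147 / 2.66 = 0.2606 h⁻¹
Fraction remaining after one interval: r = e^(−kτ) = e^(−0.2606 × 1.56) = 0.6660
Before dose 6, 5 doses have been given (aged 1τ, 2τ, 3τ, 4τ, 5τ).
C_trough = C₀ × (r + r² + … + r^5) = C₀ × r(1−r^5)/(1−r)
        = 2.833 × 0.6660 × (1 − 0.1310) / (1 − 0.6660) = 4.909 mg/L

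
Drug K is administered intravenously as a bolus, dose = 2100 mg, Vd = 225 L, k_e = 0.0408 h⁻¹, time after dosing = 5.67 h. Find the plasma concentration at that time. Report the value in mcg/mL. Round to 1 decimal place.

C₀ = Dose / Vd = 2100 / 225 = 9.333 mg/L
C = C₀ · e^(−k·t) = 9.333 × e^(−0.04080 × 5.67)
  = 9.333 × 0.7935 = 7.406 mg/L
(7.406 mg/L = 7.406 mcg/mL)

7.4 mcg/mL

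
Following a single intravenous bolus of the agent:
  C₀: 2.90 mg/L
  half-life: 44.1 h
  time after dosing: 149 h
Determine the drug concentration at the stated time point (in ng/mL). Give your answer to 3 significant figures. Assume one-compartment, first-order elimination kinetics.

k = ln2 / t½ = 0.693147 / 44.1 = 0.01572 h⁻¹
C = C₀ · e^(−k·t) = 2.900 × e^(−0.01572 × 149)
  = 2.900 × 0.09611 = 0.2787 mg/L
Convert: 0.2787 mg/L × 1000 = 278.7 ng/mL

279 ng/mL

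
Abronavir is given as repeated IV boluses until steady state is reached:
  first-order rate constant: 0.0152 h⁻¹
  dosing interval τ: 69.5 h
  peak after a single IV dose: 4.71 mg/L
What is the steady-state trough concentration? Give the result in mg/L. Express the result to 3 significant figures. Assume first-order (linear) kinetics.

e^(−kτ) = e^(−0.01520 × 69.5) = 0.3477
Accumulation ratio R = 1 / (1 − e^(−kτ)) = 1 / (1 − 0.3477) = 1.533
Steady-state trough = C₀ × R × e^(−kτ) = 4.71 × 1.533 × 0.3477 = 2.511 mg/L

2.51 mg/L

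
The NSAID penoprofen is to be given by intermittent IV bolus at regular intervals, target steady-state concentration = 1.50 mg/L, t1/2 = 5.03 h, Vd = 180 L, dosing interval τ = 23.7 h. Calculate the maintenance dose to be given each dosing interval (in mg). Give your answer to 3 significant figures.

882 mg

k = ln2 / t½ = 0.693147 / 5.03 = 0.1378 h⁻¹
CL = k × Vd = 0.1378 × 180 = 24.80 L/h
At steady state, Dose/τ = Css × CL.
Dose = Css × CL × τ = 1.50 × 24.80 × 23.7 = 881.6 mg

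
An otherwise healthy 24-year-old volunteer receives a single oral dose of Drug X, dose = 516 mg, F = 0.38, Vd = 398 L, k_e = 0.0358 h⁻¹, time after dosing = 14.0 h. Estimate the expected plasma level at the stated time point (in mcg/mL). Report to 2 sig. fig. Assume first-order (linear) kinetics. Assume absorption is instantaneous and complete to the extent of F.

Amount reaching circulation = F × Dose = 0.38 × 516.0 = 196.1 mg
C₀ = F·Dose / Vd = 196.1 / 398 = 0.4927 mg/L
C = C₀ · e^(−k·t) = 0.4927 × e^(−0.03580 × 14.0)
  = 0.4927 × 0.6058 = 0.2985 mg/L
(0.2985 mg/L = 0.2985 mcg/mL)

0.30 mcg/mL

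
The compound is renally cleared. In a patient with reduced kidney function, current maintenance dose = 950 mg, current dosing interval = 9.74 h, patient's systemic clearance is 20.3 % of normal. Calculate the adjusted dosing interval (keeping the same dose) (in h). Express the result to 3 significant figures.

To keep the same average steady-state level, dosing rate must scale with clearance.
CL ratio = 20.3 / 100 = 0.2030
New interval (same dose) = 9.74 / 0.2030 = 47.98 h

48.0 h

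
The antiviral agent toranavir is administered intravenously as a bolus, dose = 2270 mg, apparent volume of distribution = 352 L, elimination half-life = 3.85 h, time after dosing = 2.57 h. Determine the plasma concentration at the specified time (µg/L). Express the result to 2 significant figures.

C₀ = Dose / Vd = 2270 / 352 = 6.449 mg/L
k = ln2 / t½ = 0.693147 / 3.85 = 0.1800 h⁻¹
C = C₀ · e^(−k·t) = 6.449 × e^(−0.1800 × 2.57)
  = 6.449 × 0.6296 = 4.060 mg/L
Convert: 4.060 mg/L × 1000 = 4060 µg/L

4100 µg/L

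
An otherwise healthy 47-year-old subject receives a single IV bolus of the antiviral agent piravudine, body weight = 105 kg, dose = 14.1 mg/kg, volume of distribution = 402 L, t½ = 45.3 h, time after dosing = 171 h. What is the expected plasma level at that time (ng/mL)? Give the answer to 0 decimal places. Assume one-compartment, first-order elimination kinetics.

269 ng/mL

Total dose = 14.1 × 105 = 1481 mg
C₀ = Dose / Vd = 1481 / 402 = 3.684 mg/L
k = ln2 / t½ = 0.693147 / 45.3 = 0.01530 h⁻¹
C = C₀ · e^(−k·t) = 3.684 × e^(−0.01530 × 171)
  = 3.684 × 0.07307 = 0.2692 mg/L
Convert: 0.2692 mg/L × 1000 = 269.2 ng/mL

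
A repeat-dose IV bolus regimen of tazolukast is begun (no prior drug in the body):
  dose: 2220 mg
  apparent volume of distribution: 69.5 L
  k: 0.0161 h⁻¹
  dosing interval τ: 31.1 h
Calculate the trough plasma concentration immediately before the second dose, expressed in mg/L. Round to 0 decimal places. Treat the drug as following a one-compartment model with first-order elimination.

C₀ per dose = Dose / Vd = 2220 / 69.5 = 31.94 mg/L
Fraction remaining after one interval: r = e^(−kτ) = e^(−0.01610 × 31.1) = 0.6061
Before dose 2, 1 dose has been given (aged 1τ).
C_trough = C₀ × r = 31.94 × 0.6061 = 19.36 mg/L

19 mg/L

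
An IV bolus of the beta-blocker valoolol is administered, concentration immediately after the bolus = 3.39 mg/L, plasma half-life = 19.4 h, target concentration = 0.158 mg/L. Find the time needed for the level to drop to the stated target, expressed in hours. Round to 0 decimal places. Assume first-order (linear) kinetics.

k = ln2 / t½ = 0.693147 / 19.4 = 0.03573 h⁻¹
t = ln(C₀ / C) / k = ln(3.390 / 0.158) / 0.03573
  = ln(21.46) / 0.03573 = 3.066 / 0.03573 = 85.81 h

86 h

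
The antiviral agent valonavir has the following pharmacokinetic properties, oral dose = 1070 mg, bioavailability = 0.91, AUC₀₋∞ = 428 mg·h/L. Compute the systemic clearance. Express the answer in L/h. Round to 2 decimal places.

CL = F·Dose / AUC = 0.91 × 1070 / 428 = 2.275 L/h

2.28 L/h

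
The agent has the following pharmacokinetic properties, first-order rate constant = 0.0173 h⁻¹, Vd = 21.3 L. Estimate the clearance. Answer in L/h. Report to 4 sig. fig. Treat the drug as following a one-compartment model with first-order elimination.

0.3685 L/h

CL = k × Vd = 0.0173 × 21.3 = 0.3685 L/h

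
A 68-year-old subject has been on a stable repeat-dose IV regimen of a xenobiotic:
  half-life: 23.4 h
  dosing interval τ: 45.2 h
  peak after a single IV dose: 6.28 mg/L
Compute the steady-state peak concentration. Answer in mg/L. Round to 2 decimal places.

8.51 mg/L

k = ln2 / t½ = 0.693147 / 23.4 = 0.02962 h⁻¹
e^(−kτ) = e^(−0.02962 × 45.2) = 0.2622
Accumulation ratio R = 1 / (1 − e^(−kτ)) = 1 / (1 − 0.2622) = 1.355
Steady-state peak = C₀ × R = 6.28 × 1.355 = 8.509 mg/L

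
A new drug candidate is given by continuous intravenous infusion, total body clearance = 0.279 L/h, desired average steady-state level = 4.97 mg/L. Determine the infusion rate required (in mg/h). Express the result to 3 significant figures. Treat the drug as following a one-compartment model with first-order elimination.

1.39 mg/h

At steady state, infusion rate R₀ = Css × CL = 4.97 × 0.2790 = 1.387 mg/h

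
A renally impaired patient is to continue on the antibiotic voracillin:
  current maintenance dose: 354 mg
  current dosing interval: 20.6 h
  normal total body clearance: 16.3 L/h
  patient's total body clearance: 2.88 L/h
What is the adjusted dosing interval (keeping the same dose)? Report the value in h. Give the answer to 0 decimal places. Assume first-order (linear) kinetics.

117 h

To keep the same average steady-state level, dosing rate must scale with clearance.
CL ratio = 2.88 / 16.3 = 0.1767
New interval (same dose) = 20.6 / 0.1767 = 116.6 h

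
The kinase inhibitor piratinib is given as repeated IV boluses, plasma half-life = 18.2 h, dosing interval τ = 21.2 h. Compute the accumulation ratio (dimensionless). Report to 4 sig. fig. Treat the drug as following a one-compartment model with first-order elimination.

k = ln2 / t½ = 0.693147 / 18.2 = 0.03809 h⁻¹
e^(−kτ) = e^(−0.03809 × 21.2) = 0.4460
Accumulation ratio R = 1 / (1 − e^(−kτ)) = 1 / (1 − 0.4460) = 1.805

1.805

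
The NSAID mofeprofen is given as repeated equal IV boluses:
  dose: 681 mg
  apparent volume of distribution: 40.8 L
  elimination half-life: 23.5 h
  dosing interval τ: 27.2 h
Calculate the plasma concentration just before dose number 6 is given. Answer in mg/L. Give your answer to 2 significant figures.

C₀ per dose = Dose / Vd = 681 / 40.8 = 16.69 mg/L
k = ln2 / t½ = 0.693147 / 23.5 = 0.02950 h⁻¹
Fraction remaining after one interval: r = e^(−kτ) = e^(−0.02950 × 27.2) = 0.4483
Before dose 6, 5 doses have been given (aged 1τ, 2τ, 3τ, 4τ, 5τ).
C_trough = C₀ × (r + r² + … + r^5) = C₀ × r(1−r^5)/(1−r)
        = 16.69 × 0.4483 × (1 − 0.01811) / (1 − 0.4483) = 13.32 mg/L

13 mg/L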